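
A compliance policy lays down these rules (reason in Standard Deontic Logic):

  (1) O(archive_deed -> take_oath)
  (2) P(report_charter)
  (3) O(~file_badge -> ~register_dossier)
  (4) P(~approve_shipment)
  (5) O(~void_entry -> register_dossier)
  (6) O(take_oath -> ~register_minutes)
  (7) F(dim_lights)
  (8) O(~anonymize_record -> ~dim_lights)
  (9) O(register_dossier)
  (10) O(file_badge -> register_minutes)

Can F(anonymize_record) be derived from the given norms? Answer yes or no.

Premise 8 is O(~anonymize_record -> ~dim_lights); even if O(~dim_lights) held, inferring O(~anonymize_record) would be affirming the consequent — invalid.
No other premise forces O(~anonymize_record). An ideal world satisfying every premise can still have anonymize_record true, so F(anonymize_record) is not derivable.

No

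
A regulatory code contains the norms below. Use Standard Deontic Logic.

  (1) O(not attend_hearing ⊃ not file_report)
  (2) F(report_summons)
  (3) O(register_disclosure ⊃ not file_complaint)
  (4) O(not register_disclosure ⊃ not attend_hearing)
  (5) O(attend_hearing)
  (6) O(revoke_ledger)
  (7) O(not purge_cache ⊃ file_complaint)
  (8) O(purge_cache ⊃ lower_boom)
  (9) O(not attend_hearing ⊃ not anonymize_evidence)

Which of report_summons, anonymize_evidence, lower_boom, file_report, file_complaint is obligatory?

lower_boom

Premise 5 gives O(attend_hearing).
Premise 4, O(not register_disclosure ⊃ not attend_hearing), contraposes to O(attend_hearing ⊃ register_disclosure); with O(attend_hearing) we get O(register_disclosure).
With premise 3, O(register_disclosure ⊃ not file_complaint), the K-axiom yields O(not file_complaint).
Premise 7 is O(not purge_cache ⊃ file_complaint); contrapositively O(not file_complaint ⊃ purge_cache). Since O(not file_complaint) holds, K gives O(purge_cache).
Applying K to premise 8 (O(purge_cache ⊃ lower_boom)) and O(purge_cache) yields O(lower_boom).
So O(lower_boom) holds — lower_boom is obligatory. None of the other listed options is made obligatory by any chain of premises.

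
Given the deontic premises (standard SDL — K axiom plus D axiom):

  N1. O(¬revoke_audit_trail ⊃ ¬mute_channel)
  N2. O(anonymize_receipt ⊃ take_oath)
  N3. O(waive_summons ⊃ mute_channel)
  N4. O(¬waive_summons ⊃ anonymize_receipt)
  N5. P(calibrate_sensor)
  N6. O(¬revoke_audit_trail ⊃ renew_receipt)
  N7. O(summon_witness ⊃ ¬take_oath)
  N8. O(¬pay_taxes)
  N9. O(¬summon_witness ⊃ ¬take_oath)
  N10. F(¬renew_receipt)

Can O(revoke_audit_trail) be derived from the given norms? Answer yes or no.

Premises 9 and 7 cover both cases: O(¬summon_witness ⊃ ¬take_oath) and O(summon_witness ⊃ ¬take_oath). Since ¬summon_witness ∨ summon_witness is a tautology, O(¬take_oath) follows.
Premise 2, O(anonymize_receipt ⊃ take_oath), contraposes to O(¬take_oath ⊃ ¬anonymize_receipt); with O(¬take_oath) we get O(¬anonymize_receipt).
The contrapositive of premise 4 (O(¬waive_summons ⊃ anonymize_receipt)) is O(¬anonymize_receipt ⊃ waive_summons), and O(¬anonymize_receipt) is already established, so O(waive_summons).
Applying K to premise 3 (O(waive_summons ⊃ mute_channel)) and O(waive_summons) yields O(mute_channel).
The contrapositive of premise 1 (O(¬revoke_audit_trail ⊃ ¬mute_channel)) is O(mute_channel ⊃ revoke_audit_trail), and O(mute_channel) is already established, so O(revoke_audit_trail).
Premises 5, 6, 8, 10 do not contribute to this derivation.
So O(revoke_audit_trail) follows.

Yes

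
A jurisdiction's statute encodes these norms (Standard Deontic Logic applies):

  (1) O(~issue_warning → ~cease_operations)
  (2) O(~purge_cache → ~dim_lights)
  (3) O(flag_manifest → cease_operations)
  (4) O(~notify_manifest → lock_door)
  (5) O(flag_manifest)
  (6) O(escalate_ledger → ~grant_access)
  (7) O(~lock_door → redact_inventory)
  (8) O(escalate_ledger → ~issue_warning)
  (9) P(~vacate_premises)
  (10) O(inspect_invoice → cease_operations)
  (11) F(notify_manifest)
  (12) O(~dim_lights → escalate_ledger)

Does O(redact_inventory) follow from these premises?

No

Premise 7 is O(~lock_door → redact_inventory), but O(~lock_door) is not derivable from the premises, so it does not yield O(redact_inventory).
No other premise forces O(redact_inventory). An ideal world satisfying every premise can still have redact_inventory false, so O(redact_inventory) is not derivable.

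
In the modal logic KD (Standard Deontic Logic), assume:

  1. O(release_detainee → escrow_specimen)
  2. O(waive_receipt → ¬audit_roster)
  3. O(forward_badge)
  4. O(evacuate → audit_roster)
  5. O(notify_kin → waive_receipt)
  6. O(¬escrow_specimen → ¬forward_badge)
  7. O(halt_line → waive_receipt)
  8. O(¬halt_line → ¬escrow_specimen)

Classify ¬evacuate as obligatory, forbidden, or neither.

Premise 3 states O(forward_badge) outright.
Premise 6 is O(¬escrow_specimen → ¬forward_badge); contrapositively O(forward_badge → escrow_specimen). Since O(forward_badge) holds, K gives O(escrow_specimen).
Premise 8 is O(¬halt_line → ¬escrow_specimen); contrapositively O(escrow_specimen → halt_line). Since O(escrow_specimen) holds, K gives O(halt_line).
Applying K to premise 7 (O(halt_line → waive_receipt)) and O(halt_line) yields O(waive_receipt).
From O(waive_receipt) and premise 2, O(waive_receipt → ¬audit_roster), we obtain O(¬audit_roster).
Premise 4, O(evacuate → audit_roster), contraposes to O(¬audit_roster → ¬evacuate); with O(¬audit_roster) we get O(¬evacuate).
Premises 1, 5 do not contribute to this derivation.
Hence ¬evacuate is obligatory.

Obligatory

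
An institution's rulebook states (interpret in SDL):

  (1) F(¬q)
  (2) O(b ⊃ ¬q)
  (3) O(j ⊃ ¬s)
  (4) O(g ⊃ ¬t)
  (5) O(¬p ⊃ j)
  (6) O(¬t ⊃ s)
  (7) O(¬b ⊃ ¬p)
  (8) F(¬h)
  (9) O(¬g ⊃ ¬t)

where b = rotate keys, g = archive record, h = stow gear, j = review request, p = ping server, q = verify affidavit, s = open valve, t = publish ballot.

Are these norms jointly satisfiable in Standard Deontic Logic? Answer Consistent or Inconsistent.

Inconsistent

Premises 4 and 9 are O(g ⊃ ¬t) and O(¬g ⊃ ¬t); every ideal world satisfies g or ¬g, so in either case ¬t holds — hence O(¬t).
From O(¬t) and premise 6, O(¬t ⊃ s), we obtain O(s).
The contrapositive of premise 3 (O(j ⊃ ¬s)) is O(s ⊃ ¬j), and O(s) is already established, so O(¬j).
Premise 5 is O(¬p ⊃ j); contrapositively O(¬j ⊃ p). Since O(¬j) holds, K gives O(p).
The contrapositive of premise 7 (O(¬b ⊃ ¬p)) is O(p ⊃ b), and O(p) is already established, so O(b).
With premise 2, O(b ⊃ ¬q), the K-axiom yields O(¬q).
Yet premise 1 is F(¬q), i.e. O(q).
We now have both O(¬q) and O(q) — q is simultaneously obligatory and forbidden, violating the D-axiom.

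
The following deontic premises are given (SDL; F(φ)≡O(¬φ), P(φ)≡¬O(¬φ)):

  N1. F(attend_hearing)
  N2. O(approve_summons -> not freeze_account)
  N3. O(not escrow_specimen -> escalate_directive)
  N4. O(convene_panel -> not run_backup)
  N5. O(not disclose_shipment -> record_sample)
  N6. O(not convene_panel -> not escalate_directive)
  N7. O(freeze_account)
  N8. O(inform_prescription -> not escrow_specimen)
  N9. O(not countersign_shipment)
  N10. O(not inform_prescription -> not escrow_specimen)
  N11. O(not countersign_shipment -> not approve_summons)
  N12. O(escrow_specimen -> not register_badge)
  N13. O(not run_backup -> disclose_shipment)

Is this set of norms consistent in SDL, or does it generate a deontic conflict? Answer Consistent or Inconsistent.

Premise 2 is O(approve_summons -> not freeze_account), but O(approve_summons) is not derivable from the premises, so it does not yield O(not freeze_account).
So O(not freeze_account) is not derivable, and the apparent clash with O(freeze_account) does not arise.
A world satisfying every obligation exists (e.g. approve_summons=false, attend_hearing=false, convene_panel=true, countersign_shipment=false, disclose_shipment=true, escalate_directive=true, escrow_specimen=false, freeze_account=true, inform_prescription=false, record_sample=false, register_badge=false, run_backup=false); no atom is both obligatory and forbidden, so the set is consistent.

Consistent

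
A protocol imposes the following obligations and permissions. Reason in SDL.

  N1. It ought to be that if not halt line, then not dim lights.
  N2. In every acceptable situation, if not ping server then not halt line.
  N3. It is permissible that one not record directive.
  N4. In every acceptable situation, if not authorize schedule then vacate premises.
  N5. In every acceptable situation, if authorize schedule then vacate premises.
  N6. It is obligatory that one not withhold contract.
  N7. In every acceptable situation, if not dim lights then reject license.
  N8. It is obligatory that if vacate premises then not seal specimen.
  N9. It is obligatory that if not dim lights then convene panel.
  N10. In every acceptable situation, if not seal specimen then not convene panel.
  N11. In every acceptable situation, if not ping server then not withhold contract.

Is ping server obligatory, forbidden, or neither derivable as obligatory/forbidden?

Premises 5 and 4 are O(authorize_schedule → vacate_premises) and O(¬authorize_schedule → vacate_premises); every ideal world satisfies authorize_schedule or ¬authorize_schedule, so in either case vacate_premises holds — hence O(vacate_premises).
Premise 8 is O(vacate_premises → ¬seal_specimen); since O(vacate_premises), deontic closure gives O(¬seal_specimen).
Applying K to premise 10 (O(¬seal_specimen → ¬convene_panel)) and O(¬seal_specimen) yields O(¬convene_panel).
Premise 9, O(¬dim_lights → convene_panel), contraposes to O(¬convene_panel → dim_lights); with O(¬convene_panel) we get O(dim_lights).
Premise 1 is O(¬halt_line → ¬dim_lights); contrapositively O(dim_lights → halt_line). Since O(dim_lights) holds, K gives O(halt_line).
The contrapositive of premise 2 (O(¬ping_server → ¬halt_line)) is O(halt_line → ping_server), and O(halt_line) is already established, so O(ping_server).
Premises 3, 6, 7, 11 do not contribute to this derivation.
Hence ping_server is obligatory.

Obligatory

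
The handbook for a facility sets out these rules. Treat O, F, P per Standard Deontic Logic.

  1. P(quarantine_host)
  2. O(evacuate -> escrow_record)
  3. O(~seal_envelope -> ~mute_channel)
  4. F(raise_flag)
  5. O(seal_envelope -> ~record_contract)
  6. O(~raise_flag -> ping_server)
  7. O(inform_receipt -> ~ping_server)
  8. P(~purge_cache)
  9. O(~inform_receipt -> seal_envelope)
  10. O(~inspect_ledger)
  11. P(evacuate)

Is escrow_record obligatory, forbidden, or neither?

Neither

Premise 2 is O(evacuate -> escrow_record), but O(evacuate) is not derivable from the premises (the permission P(evacuate) asserts only ~O(~evacuate), not O(evacuate)), so it does not yield O(escrow_record).
No premise or chain of K-axiom applications forces O(escrow_record), and none forces O(~escrow_record). So escrow_record is neither obligatory nor forbidden under these norms.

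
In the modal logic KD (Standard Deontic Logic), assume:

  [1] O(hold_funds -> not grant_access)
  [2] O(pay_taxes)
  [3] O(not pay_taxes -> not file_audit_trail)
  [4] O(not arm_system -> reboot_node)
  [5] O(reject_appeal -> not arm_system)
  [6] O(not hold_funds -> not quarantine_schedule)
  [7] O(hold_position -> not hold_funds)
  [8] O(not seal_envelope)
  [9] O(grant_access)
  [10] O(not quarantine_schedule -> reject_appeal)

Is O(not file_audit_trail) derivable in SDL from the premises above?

No

Premise 3 is O(not pay_taxes -> not file_audit_trail), but O(not pay_taxes) is not derivable from the premises, so it does not yield O(not file_audit_trail).
No other premise forces O(not file_audit_trail). An ideal world satisfying every premise can still have not file_audit_trail false, so O(not file_audit_trail) is not derivable.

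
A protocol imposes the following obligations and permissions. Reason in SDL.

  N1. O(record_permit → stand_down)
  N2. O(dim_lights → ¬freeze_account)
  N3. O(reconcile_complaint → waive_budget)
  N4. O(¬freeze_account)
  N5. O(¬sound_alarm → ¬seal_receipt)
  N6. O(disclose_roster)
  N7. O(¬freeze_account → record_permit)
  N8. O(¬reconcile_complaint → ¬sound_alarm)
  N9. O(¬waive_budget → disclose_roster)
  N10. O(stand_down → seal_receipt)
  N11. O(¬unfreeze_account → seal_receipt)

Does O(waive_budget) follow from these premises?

Yes

Premise 4 gives O(¬freeze_account).
From O(¬freeze_account) and premise 7, O(¬freeze_account → record_permit), we obtain O(record_permit).
Premise 1 is O(record_permit → stand_down); since O(record_permit), deontic closure gives O(stand_down).
Applying K to premise 10 (O(stand_down → seal_receipt)) and O(stand_down) yields O(seal_receipt).
The contrapositive of premise 5 (O(¬sound_alarm → ¬seal_receipt)) is O(seal_receipt → sound_alarm), and O(seal_receipt) is already established, so O(sound_alarm).
The contrapositive of premise 8 (O(¬reconcile_complaint → ¬sound_alarm)) is O(sound_alarm → reconcile_complaint), and O(sound_alarm) is already established, so O(reconcile_complaint).
From O(reconcile_complaint) and premise 3, O(reconcile_complaint → waive_budget), we obtain O(waive_budget).
Premises 2, 6, 9, 11 do not contribute to this derivation.
So O(waive_budget) follows.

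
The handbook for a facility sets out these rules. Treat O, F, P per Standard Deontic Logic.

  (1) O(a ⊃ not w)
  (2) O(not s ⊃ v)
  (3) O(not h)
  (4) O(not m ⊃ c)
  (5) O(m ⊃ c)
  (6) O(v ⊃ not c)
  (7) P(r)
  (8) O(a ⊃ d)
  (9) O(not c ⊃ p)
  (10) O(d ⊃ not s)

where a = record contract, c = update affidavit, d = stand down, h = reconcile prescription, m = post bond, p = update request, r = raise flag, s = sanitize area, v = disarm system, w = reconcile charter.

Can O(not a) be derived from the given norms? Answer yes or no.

Premises 5 and 4 are O(m ⊃ c) and O(not m ⊃ c); every ideal world satisfies m or not m, so in either case c holds — hence O(c).
Premise 6 is O(v ⊃ not c); contrapositively O(c ⊃ not v). Since O(c) holds, K gives O(not v).
Premise 2, O(not s ⊃ v), contraposes to O(not v ⊃ s); with O(not v) we get O(s).
Premise 10, O(d ⊃ not s), contraposes to O(s ⊃ not d); with O(s) we get O(not d).
Premise 8 is O(a ⊃ d); contrapositively O(not d ⊃ not a). Since O(not d) holds, K gives O(not a).
Premises 1, 3, 7, 9 do not contribute to this derivation.
So O(not a) follows.

Yes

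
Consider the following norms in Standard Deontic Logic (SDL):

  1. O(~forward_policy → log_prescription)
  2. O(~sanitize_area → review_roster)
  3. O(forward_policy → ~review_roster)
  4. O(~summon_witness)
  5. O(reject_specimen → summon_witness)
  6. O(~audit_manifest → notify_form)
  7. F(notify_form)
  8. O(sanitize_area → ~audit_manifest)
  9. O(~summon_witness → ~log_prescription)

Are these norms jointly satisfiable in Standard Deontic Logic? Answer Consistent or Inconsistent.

Inconsistent

Premise 7, F(notify_form), is equivalent to O(~notify_form).
Premise 6 is O(~audit_manifest → notify_form); contrapositively O(~notify_form → audit_manifest). Since O(~notify_form) holds, K gives O(audit_manifest).
Premise 8 is O(sanitize_area → ~audit_manifest); contrapositively O(audit_manifest → ~sanitize_area). Since O(audit_manifest) holds, K gives O(~sanitize_area).
Premise 2 is O(~sanitize_area → review_roster); since O(~sanitize_area), deontic closure gives O(review_roster).
Premise 3 is O(forward_policy → ~review_roster); contrapositively O(review_roster → ~forward_policy). Since O(review_roster) holds, K gives O(~forward_policy).
Applying K to premise 1 (O(~forward_policy → log_prescription)) and O(~forward_policy) yields O(log_prescription).
Premise 9, O(~summon_witness → ~log_prescription), contraposes to O(log_prescription → summon_witness); with O(log_prescription) we get O(summon_witness).
However, premise 4 gives O(~summon_witness).
We now have both O(summon_witness) and O(~summon_witness) — summon_witness is simultaneously obligatory and forbidden, violating the D-axiom.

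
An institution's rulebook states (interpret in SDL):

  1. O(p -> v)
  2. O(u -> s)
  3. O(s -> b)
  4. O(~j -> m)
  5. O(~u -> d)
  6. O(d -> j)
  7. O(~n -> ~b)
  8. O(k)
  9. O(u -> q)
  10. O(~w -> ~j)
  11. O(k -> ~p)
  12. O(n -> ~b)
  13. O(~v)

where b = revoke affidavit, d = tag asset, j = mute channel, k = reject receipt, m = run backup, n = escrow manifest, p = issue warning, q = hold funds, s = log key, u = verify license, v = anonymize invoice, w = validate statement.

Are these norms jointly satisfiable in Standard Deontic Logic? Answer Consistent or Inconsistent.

Consistent

Premise 1 is O(p -> v), but O(p) is not derivable from the premises, so it does not yield O(v).
So O(v) is not derivable, and the apparent clash with O(~v) does not arise.
A world satisfying every obligation exists (e.g. b=false, d=true, j=true, k=true, m=false, n=false, p=false, q=false, s=false, u=false, v=false, w=true); no atom is both obligatory and forbidden, so the set is consistent.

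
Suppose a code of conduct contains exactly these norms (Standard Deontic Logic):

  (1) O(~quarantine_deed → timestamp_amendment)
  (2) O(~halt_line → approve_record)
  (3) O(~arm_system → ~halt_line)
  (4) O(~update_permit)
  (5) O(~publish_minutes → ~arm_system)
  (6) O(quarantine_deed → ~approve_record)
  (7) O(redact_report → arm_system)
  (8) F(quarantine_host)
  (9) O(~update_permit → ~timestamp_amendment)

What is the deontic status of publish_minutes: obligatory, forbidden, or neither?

Premise 4 gives O(~update_permit).
Applying K to premise 9 (O(~update_permit → ~timestamp_amendment)) and O(~update_permit) yields O(~timestamp_amendment).
Premise 1, O(~quarantine_deed → timestamp_amendment), contraposes to O(~timestamp_amendment → quarantine_deed); with O(~timestamp_amendment) we get O(quarantine_deed).
With premise 6, O(quarantine_deed → ~approve_record), the K-axiom yields O(~approve_record).
The contrapositive of premise 2 (O(~halt_line → approve_record)) is O(~approve_record → halt_line), and O(~approve_record) is already established, so O(halt_line).
The contrapositive of premise 3 (O(~arm_system → ~halt_line)) is O(halt_line → arm_system), and O(halt_line) is already established, so O(arm_system).
Premise 5 is O(~publish_minutes → ~arm_system); contrapositively O(arm_system → publish_minutes). Since O(arm_system) holds, K gives O(publish_minutes).
Premises 7, 8 do not contribute to this derivation.
Hence publish_minutes is obligatory.

Obligatory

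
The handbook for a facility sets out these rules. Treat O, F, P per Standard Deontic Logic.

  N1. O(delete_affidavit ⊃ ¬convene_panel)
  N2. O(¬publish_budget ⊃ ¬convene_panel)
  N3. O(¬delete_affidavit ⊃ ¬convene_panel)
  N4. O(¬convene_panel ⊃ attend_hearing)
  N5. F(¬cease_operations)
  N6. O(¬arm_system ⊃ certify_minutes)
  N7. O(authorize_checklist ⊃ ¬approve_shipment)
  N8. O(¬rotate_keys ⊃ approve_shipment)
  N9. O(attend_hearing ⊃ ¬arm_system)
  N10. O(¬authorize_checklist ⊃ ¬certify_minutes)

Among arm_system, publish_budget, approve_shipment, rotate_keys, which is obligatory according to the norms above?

Premises 3 and 1 cover both cases: O(¬delete_affidavit ⊃ ¬convene_panel) and O(delete_affidavit ⊃ ¬convene_panel). Since ¬delete_affidavit ∨ delete_affidavit is a tautology, O(¬convene_panel) follows.
Premise 4 is O(¬convene_panel ⊃ attend_hearing); since O(¬convene_panel), deontic closure gives O(attend_hearing).
From O(attend_hearing) and premise 9, O(attend_hearing ⊃ ¬arm_system), we obtain O(¬arm_system).
Premise 6 is O(¬arm_system ⊃ certify_minutes); since O(¬arm_system), deontic closure gives O(certify_minutes).
Premise 10 is O(¬authorize_checklist ⊃ ¬certify_minutes); contrapositively O(certify_minutes ⊃ authorize_checklist). Since O(certify_minutes) holds, K gives O(authorize_checklist).
With premise 7, O(authorize_checklist ⊃ ¬approve_shipment), the K-axiom yields O(¬approve_shipment).
Premise 8, O(¬rotate_keys ⊃ approve_shipment), contraposes to O(¬approve_shipment ⊃ rotate_keys); with O(¬approve_shipment) we get O(rotate_keys).
So O(rotate_keys) holds — rotate_keys is obligatory. None of the other listed options is made obligatory by any chain of premises.

rotate_keys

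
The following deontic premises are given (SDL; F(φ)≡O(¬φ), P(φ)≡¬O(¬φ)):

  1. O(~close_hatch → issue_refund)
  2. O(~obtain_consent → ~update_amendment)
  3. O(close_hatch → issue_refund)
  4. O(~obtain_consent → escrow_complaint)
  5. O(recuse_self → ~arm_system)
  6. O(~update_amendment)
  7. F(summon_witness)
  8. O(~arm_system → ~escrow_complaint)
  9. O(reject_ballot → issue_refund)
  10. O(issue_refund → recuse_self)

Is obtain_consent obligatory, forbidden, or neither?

Obligatory

By case analysis on ~close_hatch: premise 1 gives O(~close_hatch → issue_refund) and premise 3 gives O(close_hatch → issue_refund), so O(issue_refund) either way.
Applying K to premise 10 (O(issue_refund → recuse_self)) and O(issue_refund) yields O(recuse_self).
From O(recuse_self) and premise 5, O(recuse_self → ~arm_system), we obtain O(~arm_system).
Applying K to premise 8 (O(~arm_system → ~escrow_complaint)) and O(~arm_system) yields O(~escrow_complaint).
Premise 4 is O(~obtain_consent → escrow_complaint); contrapositively O(~escrow_complaint → obtain_consent). Since O(~escrow_complaint) holds, K gives O(obtain_consent).
Premises 2, 6, 7, 9 do not contribute to this derivation.
Hence obtain_consent is obligatory.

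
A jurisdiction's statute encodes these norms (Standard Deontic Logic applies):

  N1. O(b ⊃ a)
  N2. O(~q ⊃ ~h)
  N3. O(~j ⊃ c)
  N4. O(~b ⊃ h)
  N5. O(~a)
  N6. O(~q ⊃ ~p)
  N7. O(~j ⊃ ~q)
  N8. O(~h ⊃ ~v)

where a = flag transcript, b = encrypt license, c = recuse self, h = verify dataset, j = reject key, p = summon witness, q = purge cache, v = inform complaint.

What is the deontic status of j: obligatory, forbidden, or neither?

Obligatory

From premise 5 we have O(~a).
The contrapositive of premise 1 (O(b ⊃ a)) is O(~a ⊃ ~b), and O(~a) is already established, so O(~b).
From O(~b) and premise 4, O(~b ⊃ h), we obtain O(h).
The contrapositive of premise 2 (O(~q ⊃ ~h)) is O(h ⊃ q), and O(h) is already established, so O(q).
Premise 7 is O(~j ⊃ ~q); contrapositively O(q ⊃ j). Since O(q) holds, K gives O(j).
Premises 3, 6, 8 do not contribute to this derivation.
Hence j is obligatory.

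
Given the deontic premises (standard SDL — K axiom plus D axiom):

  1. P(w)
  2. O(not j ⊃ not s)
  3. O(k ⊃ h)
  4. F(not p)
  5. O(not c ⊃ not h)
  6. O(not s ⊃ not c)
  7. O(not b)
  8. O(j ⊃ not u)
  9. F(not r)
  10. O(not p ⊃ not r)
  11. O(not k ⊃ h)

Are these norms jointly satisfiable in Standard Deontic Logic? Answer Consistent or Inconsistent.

Premise 10 is O(not p ⊃ not r), but O(not p) is not derivable from the premises, so it does not yield O(not r).
So O(not r) is not derivable, and the apparent clash with O(r) does not arise.
A world satisfying every obligation exists (e.g. b=false, c=true, h=true, j=true, k=false, p=true, r=true, s=true, u=false, w=false); no atom is both obligatory and forbidden, so the set is consistent.

Consistent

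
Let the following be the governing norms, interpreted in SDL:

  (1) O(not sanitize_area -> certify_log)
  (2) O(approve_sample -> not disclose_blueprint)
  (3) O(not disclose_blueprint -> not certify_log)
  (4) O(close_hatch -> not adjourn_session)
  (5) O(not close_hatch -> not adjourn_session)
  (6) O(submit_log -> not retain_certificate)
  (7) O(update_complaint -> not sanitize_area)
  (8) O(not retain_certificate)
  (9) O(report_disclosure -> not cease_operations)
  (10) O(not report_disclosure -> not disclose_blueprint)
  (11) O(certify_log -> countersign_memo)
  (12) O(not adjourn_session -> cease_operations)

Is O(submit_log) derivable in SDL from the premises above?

No

Premise 6 is O(submit_log -> not retain_certificate); even if O(not retain_certificate) held, inferring O(submit_log) would be affirming the consequent — invalid.
No other premise forces O(submit_log). An ideal world satisfying every premise can still have submit_log false, so O(submit_log) is not derivable.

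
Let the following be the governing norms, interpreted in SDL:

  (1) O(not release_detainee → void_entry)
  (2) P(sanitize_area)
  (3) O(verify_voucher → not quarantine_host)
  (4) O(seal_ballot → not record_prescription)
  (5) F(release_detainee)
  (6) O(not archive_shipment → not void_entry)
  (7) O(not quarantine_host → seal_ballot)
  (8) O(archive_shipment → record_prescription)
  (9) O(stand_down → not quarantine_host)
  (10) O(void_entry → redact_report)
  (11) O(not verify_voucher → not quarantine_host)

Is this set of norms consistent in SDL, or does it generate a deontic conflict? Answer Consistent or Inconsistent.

By case analysis on verify_voucher: premise 3 gives O(verify_voucher → not quarantine_host) and premise 11 gives O(not verify_voucher → not quarantine_host), so O(not quarantine_host) either way.
With premise 7, O(not quarantine_host → seal_ballot), the K-axiom yields O(seal_ballot).
From O(seal_ballot) and premise 4, O(seal_ballot → not record_prescription), we obtain O(not record_prescription).
Premise 8, O(archive_shipment → record_prescription), contraposes to O(not record_prescription → not archive_shipment); with O(not record_prescription) we get O(not archive_shipment).
Applying K to premise 6 (O(not archive_shipment → not void_entry)) and O(not archive_shipment) yields O(not void_entry).
The contrapositive of premise 1 (O(not release_detainee → void_entry)) is O(not void_entry → release_detainee), and O(not void_entry) is already established, so O(release_detainee).
However, F(release_detainee) at premise 5 amounts to O(not release_detainee).
We now have both O(release_detainee) and O(not release_detainee) — release_detainee is simultaneously obligatory and forbidden, violating the D-axiom.

Inconsistent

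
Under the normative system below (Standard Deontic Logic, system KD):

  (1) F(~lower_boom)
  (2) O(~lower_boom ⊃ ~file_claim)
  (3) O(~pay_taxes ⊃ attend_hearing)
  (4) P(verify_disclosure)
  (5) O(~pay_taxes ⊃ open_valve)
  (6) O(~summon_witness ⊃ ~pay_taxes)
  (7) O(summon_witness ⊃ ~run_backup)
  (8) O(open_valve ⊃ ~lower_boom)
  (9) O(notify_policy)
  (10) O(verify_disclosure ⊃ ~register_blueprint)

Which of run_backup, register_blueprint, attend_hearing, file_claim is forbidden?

run_backup

Premise 1, F(~lower_boom), is equivalent to O(lower_boom).
The contrapositive of premise 8 (O(open_valve ⊃ ~lower_boom)) is O(lower_boom ⊃ ~open_valve), and O(lower_boom) is already established, so O(~open_valve).
Premise 5, O(~pay_taxes ⊃ open_valve), contraposes to O(~open_valve ⊃ pay_taxes); with O(~open_valve) we get O(pay_taxes).
Premise 6 is O(~summon_witness ⊃ ~pay_taxes); contrapositively O(pay_taxes ⊃ summon_witness). Since O(pay_taxes) holds, K gives O(summon_witness).
With premise 7, O(summon_witness ⊃ ~run_backup), the K-axiom yields O(~run_backup).
So O(~run_backup) holds, i.e. run_backup is forbidden. None of the other listed options is forbidden under the premises.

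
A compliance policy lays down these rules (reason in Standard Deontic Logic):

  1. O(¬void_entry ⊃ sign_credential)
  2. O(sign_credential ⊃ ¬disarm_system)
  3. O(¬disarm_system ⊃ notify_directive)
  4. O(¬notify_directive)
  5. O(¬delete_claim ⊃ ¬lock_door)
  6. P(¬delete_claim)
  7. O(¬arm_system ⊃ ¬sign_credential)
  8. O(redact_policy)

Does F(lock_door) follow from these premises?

Premise 5 is O(¬delete_claim ⊃ ¬lock_door), but O(¬delete_claim) is not derivable from the premises (the permission P(¬delete_claim) asserts only ¬O(delete_claim), not O(¬delete_claim)), so it does not yield O(¬lock_door).
No other premise forces O(¬lock_door). An ideal world satisfying every premise can still have lock_door true, so F(lock_door) is not derivable.

No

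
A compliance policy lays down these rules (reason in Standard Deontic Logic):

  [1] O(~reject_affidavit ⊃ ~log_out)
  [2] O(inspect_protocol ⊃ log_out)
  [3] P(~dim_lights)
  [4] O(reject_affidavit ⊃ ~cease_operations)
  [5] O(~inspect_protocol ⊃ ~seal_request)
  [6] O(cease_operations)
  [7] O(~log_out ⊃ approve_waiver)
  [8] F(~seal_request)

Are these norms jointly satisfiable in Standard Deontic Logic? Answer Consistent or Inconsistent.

Inconsistent

Premise 8, F(~seal_request), is equivalent to O(seal_request).
The contrapositive of premise 5 (O(~inspect_protocol ⊃ ~seal_request)) is O(seal_request ⊃ inspect_protocol), and O(seal_request) is already established, so O(inspect_protocol).
From O(inspect_protocol) and premise 2, O(inspect_protocol ⊃ log_out), we obtain O(log_out).
The contrapositive of premise 1 (O(~reject_affidavit ⊃ ~log_out)) is O(log_out ⊃ reject_affidavit), and O(log_out) is already established, so O(reject_affidavit).
From O(reject_affidavit) and premise 4, O(reject_affidavit ⊃ ~cease_operations), we obtain O(~cease_operations).
But premise 6 directly asserts O(cease_operations).
We now have both O(~cease_operations) and O(cease_operations) — cease_operations is simultaneously obligatory and forbidden, violating the D-axiom.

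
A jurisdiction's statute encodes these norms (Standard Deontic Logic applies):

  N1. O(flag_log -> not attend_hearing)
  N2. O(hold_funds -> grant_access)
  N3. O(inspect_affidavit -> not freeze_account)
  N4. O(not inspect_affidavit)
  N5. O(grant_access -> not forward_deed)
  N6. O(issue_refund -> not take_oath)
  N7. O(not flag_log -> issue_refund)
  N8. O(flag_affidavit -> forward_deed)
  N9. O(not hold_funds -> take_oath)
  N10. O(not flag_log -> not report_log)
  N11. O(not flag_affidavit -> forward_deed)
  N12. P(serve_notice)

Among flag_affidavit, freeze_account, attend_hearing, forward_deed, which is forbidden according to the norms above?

Premises 8 and 11 cover both cases: O(flag_affidavit -> forward_deed) and O(not flag_affidavit -> forward_deed). Since flag_affidavit ∨ not flag_affidavit is a tautology, O(forward_deed) follows.
Premise 5, O(grant_access -> not forward_deed), contraposes to O(forward_deed -> not grant_access); with O(forward_deed) we get O(not grant_access).
Premise 2, O(hold_funds -> grant_access), contraposes to O(not grant_access -> not hold_funds); with O(not grant_access) we get O(not hold_funds).
With premise 9, O(not hold_funds -> take_oath), the K-axiom yields O(take_oath).
Premise 6 is O(issue_refund -> not take_oath); contrapositively O(take_oath -> not issue_refund). Since O(take_oath) holds, K gives O(not issue_refund).
Premise 7 is O(not flag_log -> issue_refund); contrapositively O(not issue_refund -> flag_log). Since O(not issue_refund) holds, K gives O(flag_log).
Applying K to premise 1 (O(flag_log -> not attend_hearing)) and O(flag_log) yields O(not attend_hearing).
So O(not attend_hearing) holds, i.e. attend_hearing is forbidden. None of the other listed options is forbidden under the premises.

attend_hearing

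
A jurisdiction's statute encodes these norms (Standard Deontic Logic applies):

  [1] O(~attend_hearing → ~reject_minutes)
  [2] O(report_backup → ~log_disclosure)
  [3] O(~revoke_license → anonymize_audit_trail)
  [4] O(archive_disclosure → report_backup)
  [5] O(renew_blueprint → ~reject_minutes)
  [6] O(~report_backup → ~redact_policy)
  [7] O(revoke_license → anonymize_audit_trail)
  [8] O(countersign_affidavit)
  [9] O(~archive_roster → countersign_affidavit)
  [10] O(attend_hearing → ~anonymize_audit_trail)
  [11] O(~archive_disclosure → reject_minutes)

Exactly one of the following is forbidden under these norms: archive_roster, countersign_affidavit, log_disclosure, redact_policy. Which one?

Premises 7 and 3 are O(revoke_license → anonymize_audit_trail) and O(~revoke_license → anonymize_audit_trail); every ideal world satisfies revoke_license or ~revoke_license, so in either case anonymize_audit_trail holds — hence O(anonymize_audit_trail).
The contrapositive of premise 10 (O(attend_hearing → ~anonymize_audit_trail)) is O(anonymize_audit_trail → ~attend_hearing), and O(anonymize_audit_trail) is already established, so O(~attend_hearing).
Premise 1 is O(~attend_hearing → ~reject_minutes); since O(~attend_hearing), deontic closure gives O(~reject_minutes).
The contrapositive of premise 11 (O(~archive_disclosure → reject_minutes)) is O(~reject_minutes → archive_disclosure), and O(~reject_minutes) is already established, so O(archive_disclosure).
With premise 4, O(archive_disclosure → report_backup), the K-axiom yields O(report_backup).
Applying K to premise 2 (O(report_backup → ~log_disclosure)) and O(report_backup) yields O(~log_disclosure).
So O(~log_disclosure) holds, i.e. log_disclosure is forbidden. None of the other listed options is forbidden under the premises.

log_disclosure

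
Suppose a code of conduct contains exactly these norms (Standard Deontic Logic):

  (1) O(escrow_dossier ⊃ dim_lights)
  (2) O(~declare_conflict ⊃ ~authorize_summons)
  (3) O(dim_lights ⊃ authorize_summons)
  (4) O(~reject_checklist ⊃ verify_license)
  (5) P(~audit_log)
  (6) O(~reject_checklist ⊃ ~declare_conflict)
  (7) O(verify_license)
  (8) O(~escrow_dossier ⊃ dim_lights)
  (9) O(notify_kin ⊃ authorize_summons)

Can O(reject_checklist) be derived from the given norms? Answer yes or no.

Premises 1 and 8 cover both cases: O(escrow_dossier ⊃ dim_lights) and O(~escrow_dossier ⊃ dim_lights). Since escrow_dossier ∨ ~escrow_dossier is a tautology, O(dim_lights) follows.
From O(dim_lights) and premise 3, O(dim_lights ⊃ authorize_summons), we obtain O(authorize_summons).
The contrapositive of premise 2 (O(~declare_conflict ⊃ ~authorize_summons)) is O(authorize_summons ⊃ declare_conflict), and O(authorize_summons) is already established, so O(declare_conflict).
Premise 6 is O(~reject_checklist ⊃ ~declare_conflict); contrapositively O(declare_conflict ⊃ reject_checklist). Since O(declare_conflict) holds, K gives O(reject_checklist).
Premises 4, 5, 7, 9 do not contribute to this derivation.
So O(reject_checklist) follows.

Yes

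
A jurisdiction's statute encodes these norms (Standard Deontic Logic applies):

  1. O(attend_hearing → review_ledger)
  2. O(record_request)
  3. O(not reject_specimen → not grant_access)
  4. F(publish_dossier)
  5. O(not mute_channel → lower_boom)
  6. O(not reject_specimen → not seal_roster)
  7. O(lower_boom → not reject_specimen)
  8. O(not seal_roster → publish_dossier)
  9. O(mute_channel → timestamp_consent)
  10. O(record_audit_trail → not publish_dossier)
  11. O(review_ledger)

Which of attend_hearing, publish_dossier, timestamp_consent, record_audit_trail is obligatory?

F(publish_dossier) at premise 4 means O(not publish_dossier).
Premise 8, O(not seal_roster → publish_dossier), contraposes to O(not publish_dossier → seal_roster); with O(not publish_dossier) we get O(seal_roster).
Premise 6 is O(not reject_specimen → not seal_roster); contrapositively O(seal_roster → reject_specimen). Since O(seal_roster) holds, K gives O(reject_specimen).
The contrapositive of premise 7 (O(lower_boom → not reject_specimen)) is O(reject_specimen → not lower_boom), and O(reject_specimen) is already established, so O(not lower_boom).
Premise 5 is O(not mute_channel → lower_boom); contrapositively O(not lower_boom → mute_channel). Since O(not lower_boom) holds, K gives O(mute_channel).
Premise 9 is O(mute_channel → timestamp_consent); since O(mute_channel), deontic closure gives O(timestamp_consent).
So O(timestamp_consent) holds — timestamp_consent is obligatory. None of the other listed options is made obligatory by any chain of premises.

timestamp_consent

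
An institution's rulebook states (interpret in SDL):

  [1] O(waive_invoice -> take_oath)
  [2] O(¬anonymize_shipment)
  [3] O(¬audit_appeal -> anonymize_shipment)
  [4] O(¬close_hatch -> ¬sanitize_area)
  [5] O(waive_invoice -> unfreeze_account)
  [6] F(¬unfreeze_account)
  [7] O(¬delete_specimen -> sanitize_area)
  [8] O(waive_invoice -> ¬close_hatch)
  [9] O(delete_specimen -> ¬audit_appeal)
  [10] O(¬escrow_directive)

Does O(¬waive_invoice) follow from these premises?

Yes

Premise 2 states O(¬anonymize_shipment) outright.
The contrapositive of premise 3 (O(¬audit_appeal -> anonymize_shipment)) is O(¬anonymize_shipment -> audit_appeal), and O(¬anonymize_shipment) is already established, so O(audit_appeal).
Premise 9, O(delete_specimen -> ¬audit_appeal), contraposes to O(audit_appeal -> ¬delete_specimen); with O(audit_appeal) we get O(¬delete_specimen).
Applying K to premise 7 (O(¬delete_specimen -> sanitize_area)) and O(¬delete_specimen) yields O(sanitize_area).
The contrapositive of premise 4 (O(¬close_hatch -> ¬sanitize_area)) is O(sanitize_area -> close_hatch), and O(sanitize_area) is already established, so O(close_hatch).
The contrapositive of premise 8 (O(waive_invoice -> ¬close_hatch)) is O(close_hatch -> ¬waive_invoice), and O(close_hatch) is already established, so O(¬waive_invoice).
Premises 1, 5, 6, 10 do not contribute to this derivation.
So O(¬waive_invoice) follows.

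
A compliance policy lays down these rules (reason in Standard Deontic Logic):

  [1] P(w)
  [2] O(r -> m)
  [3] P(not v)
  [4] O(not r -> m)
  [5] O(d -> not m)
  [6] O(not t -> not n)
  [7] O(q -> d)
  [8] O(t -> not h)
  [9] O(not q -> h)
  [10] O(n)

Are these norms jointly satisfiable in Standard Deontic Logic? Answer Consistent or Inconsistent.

Inconsistent

Premises 2 and 4 cover both cases: O(r -> m) and O(not r -> m). Since r ∨ not r is a tautology, O(m) follows.
Premise 5 is O(d -> not m); contrapositively O(m -> not d). Since O(m) holds, K gives O(not d).
Premise 7 is O(q -> d); contrapositively O(not d -> not q). Since O(not d) holds, K gives O(not q).
Applying K to premise 9 (O(not q -> h)) and O(not q) yields O(h).
Premise 8, O(t -> not h), contraposes to O(h -> not t); with O(h) we get O(not t).
Applying K to premise 6 (O(not t -> not n)) and O(not t) yields O(not n).
However, premise 10 gives O(n).
We now have both O(not n) and O(n) — n is simultaneously obligatory and forbidden, violating the D-axiom.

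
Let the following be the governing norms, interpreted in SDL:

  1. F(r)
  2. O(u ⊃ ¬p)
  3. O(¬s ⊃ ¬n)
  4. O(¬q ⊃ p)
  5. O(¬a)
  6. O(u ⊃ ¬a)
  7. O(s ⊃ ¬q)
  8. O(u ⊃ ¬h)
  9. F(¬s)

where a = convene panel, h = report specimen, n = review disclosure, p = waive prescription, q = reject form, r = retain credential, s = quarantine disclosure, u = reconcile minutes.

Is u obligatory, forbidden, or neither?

Forbidden

Premise 9, F(¬s), is equivalent to O(s).
From O(s) and premise 7, O(s ⊃ ¬q), we obtain O(¬q).
Applying K to premise 4 (O(¬q ⊃ p)) and O(¬q) yields O(p).
Premise 2, O(u ⊃ ¬p), contraposes to O(p ⊃ ¬u); with O(p) we get O(¬u).
Premises 1, 3, 5, 6, 8 do not contribute to this derivation.
Thus O(¬u), which is F(u): u is forbidden.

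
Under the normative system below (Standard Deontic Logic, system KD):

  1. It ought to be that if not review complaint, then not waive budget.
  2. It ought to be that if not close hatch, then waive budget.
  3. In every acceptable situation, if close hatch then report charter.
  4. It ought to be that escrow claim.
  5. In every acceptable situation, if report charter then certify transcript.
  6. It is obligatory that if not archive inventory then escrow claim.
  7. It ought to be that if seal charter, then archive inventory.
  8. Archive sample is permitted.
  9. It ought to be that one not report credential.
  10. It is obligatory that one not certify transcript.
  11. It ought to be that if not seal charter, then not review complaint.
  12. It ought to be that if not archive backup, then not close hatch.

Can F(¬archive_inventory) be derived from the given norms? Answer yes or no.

From premise 10 we have O(¬certify_transcript).
Premise 5 is O(report_charter → certify_transcript); contrapositively O(¬certify_transcript → ¬report_charter). Since O(¬certify_transcript) holds, K gives O(¬report_charter).
The contrapositive of premise 3 (O(close_hatch → report_charter)) is O(¬report_charter → ¬close_hatch), and O(¬report_charter) is already established, so O(¬close_hatch).
With premise 2, O(¬close_hatch → waive_budget), the K-axiom yields O(waive_budget).
The contrapositive of premise 1 (O(¬review_complaint → ¬waive_budget)) is O(waive_budget → review_complaint), and O(waive_budget) is already established, so O(review_complaint).
The contrapositive of premise 11 (O(¬seal_charter → ¬review_complaint)) is O(review_complaint → seal_charter), and O(review_complaint) is already established, so O(seal_charter).
Premise 7 is O(seal_charter → archive_inventory); since O(seal_charter), deontic closure gives O(archive_inventory).
Premises 4, 6, 8, 9, 12 do not contribute to this derivation.
So O(archive_inventory) holds, i.e. F(¬archive_inventory). The claim follows.

Yes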